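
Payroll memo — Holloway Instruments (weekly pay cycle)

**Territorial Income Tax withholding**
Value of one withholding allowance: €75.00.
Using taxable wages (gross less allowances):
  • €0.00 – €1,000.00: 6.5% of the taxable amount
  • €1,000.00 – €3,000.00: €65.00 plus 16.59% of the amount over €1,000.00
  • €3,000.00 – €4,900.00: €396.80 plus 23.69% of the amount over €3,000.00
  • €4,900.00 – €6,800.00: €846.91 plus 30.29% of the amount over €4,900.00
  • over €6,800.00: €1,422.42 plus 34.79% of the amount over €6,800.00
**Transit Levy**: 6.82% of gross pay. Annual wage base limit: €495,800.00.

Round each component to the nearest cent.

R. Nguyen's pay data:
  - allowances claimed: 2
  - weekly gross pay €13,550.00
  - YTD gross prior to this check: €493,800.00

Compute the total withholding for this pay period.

€3,854.96

Territorial Income Tax: taxable = €13,550.00 − 2×€75.00 = €13,400.00
  €1,422.42 + 34.79% × (€13,400.00 − €6,800.00) = €1,422.42 + 34.79% × €6,600.00 = €3,718.56
Transit Levy: cap €495,800.00 − YTD €493,800.00 = €2,000.00 subject; 6.82% × €2,000.00 = €136.40
Total: €3,718.56 + €136.40 = €3,854.96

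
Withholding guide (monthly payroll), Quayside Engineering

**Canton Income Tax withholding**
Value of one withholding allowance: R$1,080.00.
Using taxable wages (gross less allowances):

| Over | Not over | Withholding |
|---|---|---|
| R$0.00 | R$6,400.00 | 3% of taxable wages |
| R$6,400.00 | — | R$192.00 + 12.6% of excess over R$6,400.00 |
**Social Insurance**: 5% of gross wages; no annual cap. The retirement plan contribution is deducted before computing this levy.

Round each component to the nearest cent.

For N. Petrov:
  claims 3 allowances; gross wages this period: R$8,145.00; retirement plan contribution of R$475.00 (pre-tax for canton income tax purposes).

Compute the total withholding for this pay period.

R$516.40

Canton Income Tax: taxable = R$8,145.00 − R$475.00 − 3×R$1,080.00 = R$4,430.00
  3% × R$4,430.00 = R$132.90
Social Insurance: 5% × R$7,670.00 = R$383.50
Total: R$132.90 + R$383.50 = R$516.40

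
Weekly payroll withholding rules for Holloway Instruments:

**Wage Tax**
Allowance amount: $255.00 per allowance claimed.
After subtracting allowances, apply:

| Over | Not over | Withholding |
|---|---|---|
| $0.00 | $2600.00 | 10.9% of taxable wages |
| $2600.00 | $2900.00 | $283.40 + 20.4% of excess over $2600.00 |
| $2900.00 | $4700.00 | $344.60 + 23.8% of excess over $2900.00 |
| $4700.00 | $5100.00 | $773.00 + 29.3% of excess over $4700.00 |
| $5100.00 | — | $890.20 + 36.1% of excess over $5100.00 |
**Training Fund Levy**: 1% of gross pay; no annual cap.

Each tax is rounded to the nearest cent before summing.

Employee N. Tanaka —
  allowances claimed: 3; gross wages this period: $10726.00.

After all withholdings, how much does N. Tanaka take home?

Wage Tax: taxable = $10726.00 − 3×$255.00 = $9961.00
  $890.20 + 36.1% × ($9961.00 − $5100.00) = $890.20 + 36.1% × $4861.00 = $2645.02
Training Fund Levy: 1% × $10726.00 = $107.26
Total withheld: $2645.02 + $107.26 = $2752.28
Net pay: $10726.00 − $2752.28 = $7973.72

$7973.72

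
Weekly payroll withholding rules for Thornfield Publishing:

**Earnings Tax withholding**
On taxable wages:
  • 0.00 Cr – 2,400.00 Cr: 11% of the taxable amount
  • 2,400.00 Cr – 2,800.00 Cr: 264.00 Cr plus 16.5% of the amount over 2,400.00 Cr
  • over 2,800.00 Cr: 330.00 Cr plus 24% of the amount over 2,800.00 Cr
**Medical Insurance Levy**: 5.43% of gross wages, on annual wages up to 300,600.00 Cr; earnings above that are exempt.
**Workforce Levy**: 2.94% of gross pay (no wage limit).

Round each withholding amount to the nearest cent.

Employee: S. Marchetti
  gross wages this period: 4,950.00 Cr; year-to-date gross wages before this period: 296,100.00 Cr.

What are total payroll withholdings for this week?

Earnings Tax: taxable = 4,950.00 Cr
  330.00 Cr + 24% × (4,950.00 Cr − 2,800.00 Cr) = 330.00 Cr + 24% × 2,150.00 Cr = 846.00 Cr
Medical Insurance Levy: cap 300,600.00 Cr − YTD 296,100.00 Cr = 4,500.00 Cr subject; 5.43% × 4,500.00 Cr = 244.35 Cr
Workforce Levy: 2.94% × 4,950.00 Cr = 145.53 Cr
Total: 846.00 Cr + 244.35 Cr + 145.53 Cr = 1,235.88 Cr

1,235.88 Cr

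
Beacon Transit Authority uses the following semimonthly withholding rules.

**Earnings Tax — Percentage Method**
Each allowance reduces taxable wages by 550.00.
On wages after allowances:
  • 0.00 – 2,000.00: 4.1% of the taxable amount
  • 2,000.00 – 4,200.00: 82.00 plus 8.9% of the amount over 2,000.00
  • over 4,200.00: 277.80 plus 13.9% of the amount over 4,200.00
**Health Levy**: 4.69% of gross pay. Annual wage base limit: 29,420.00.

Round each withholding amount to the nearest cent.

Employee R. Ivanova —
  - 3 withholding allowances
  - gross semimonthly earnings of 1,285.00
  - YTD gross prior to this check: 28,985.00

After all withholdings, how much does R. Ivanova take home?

Earnings Tax: taxable = 1,285.00 − 3×550.00 = -365.00
  Taxable ≤ 0 → 0.00
Health Levy: cap 29,420.00 − YTD 28,985.00 = 435.00 subject; 4.69% × 435.00 = 20.40
Total withheld: 0.00 + 20.40 = 20.40
Net pay: 1,285.00 − 20.40 = 1,264.60

1,264.60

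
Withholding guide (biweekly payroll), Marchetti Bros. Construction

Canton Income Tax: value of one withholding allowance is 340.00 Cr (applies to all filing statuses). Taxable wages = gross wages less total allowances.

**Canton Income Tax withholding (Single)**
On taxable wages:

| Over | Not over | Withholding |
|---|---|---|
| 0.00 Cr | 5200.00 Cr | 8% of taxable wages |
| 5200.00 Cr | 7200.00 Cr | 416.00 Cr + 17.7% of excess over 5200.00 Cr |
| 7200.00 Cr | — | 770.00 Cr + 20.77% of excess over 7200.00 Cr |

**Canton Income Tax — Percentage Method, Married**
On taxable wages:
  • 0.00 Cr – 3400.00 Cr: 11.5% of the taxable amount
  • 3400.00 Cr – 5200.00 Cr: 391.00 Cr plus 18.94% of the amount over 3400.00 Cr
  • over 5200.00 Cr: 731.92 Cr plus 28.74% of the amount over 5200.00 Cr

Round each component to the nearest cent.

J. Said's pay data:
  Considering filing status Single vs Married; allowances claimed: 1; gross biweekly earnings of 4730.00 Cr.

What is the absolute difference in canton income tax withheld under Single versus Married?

227.31 Cr

Canton Income Tax (Single): taxable = 4730.00 Cr − 1×340.00 Cr = 4390.00 Cr
  8% × 4390.00 Cr = 351.20 Cr
Canton Income Tax (Married): taxable = 4730.00 Cr − 1×340.00 Cr = 4390.00 Cr
  391.00 Cr + 18.94% × (4390.00 Cr − 3400.00 Cr) = 391.00 Cr + 18.94% × 990.00 Cr = 578.51 Cr
Difference: |351.20 Cr − 578.51 Cr| = 227.31 Cr (higher under Married)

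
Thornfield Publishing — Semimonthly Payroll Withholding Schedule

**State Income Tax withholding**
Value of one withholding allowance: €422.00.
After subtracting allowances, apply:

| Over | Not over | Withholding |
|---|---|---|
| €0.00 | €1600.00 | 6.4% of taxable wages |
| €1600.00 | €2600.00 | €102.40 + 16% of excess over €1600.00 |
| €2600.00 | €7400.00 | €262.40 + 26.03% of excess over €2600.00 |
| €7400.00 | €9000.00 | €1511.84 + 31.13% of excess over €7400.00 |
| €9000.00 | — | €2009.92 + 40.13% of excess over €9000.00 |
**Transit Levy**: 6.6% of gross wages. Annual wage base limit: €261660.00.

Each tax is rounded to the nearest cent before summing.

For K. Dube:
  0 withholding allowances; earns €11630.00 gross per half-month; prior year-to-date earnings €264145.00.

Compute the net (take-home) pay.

State Income Tax: taxable = €11630.00
  €2009.92 + 40.13% × (€11630.00 − €9000.00) = €2009.92 + 40.13% × €2630.00 = €3065.34
Transit Levy: YTD €264145.00 ≥ cap €261660.00 → €0.00
Total withheld: €3065.34 + €0.00 = €3065.34
Net pay: €11630.00 − €3065.34 = €8564.66

€8564.66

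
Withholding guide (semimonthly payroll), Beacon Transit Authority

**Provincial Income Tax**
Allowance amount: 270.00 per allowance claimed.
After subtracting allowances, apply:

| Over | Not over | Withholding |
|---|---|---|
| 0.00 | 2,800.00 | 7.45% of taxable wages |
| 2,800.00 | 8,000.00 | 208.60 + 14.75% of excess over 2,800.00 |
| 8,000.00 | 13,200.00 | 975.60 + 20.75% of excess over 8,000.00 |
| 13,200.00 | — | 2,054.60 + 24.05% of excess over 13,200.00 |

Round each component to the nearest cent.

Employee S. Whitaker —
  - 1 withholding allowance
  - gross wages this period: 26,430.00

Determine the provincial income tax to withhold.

Provincial Income Tax: taxable = 26,430.00 − 1×270.00 = 26,160.00
  2,054.60 + 24.05% × (26,160.00 − 13,200.00) = 2,054.60 + 24.05% × 12,960.00 = 5,171.48

5,171.48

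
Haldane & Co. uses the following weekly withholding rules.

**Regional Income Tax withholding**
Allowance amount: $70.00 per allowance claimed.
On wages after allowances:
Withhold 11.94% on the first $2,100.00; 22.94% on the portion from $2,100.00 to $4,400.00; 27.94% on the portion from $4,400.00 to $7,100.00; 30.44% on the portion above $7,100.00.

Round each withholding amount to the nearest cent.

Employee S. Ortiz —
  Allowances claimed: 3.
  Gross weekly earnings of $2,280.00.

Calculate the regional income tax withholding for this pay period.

$247.16

Regional Income Tax: taxable = $2,280.00 − 3×$70.00 = $2,070.00
  11.94% × $2,070.00 = $247.16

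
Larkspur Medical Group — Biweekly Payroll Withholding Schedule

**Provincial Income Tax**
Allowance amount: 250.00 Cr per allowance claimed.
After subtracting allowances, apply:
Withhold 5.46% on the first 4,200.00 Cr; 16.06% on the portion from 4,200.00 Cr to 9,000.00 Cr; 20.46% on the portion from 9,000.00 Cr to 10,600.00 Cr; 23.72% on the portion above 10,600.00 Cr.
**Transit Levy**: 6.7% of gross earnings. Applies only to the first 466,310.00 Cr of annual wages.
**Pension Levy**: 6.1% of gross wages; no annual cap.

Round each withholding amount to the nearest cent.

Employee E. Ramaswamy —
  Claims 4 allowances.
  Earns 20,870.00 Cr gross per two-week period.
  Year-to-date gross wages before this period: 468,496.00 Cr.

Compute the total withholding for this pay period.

Provincial Income Tax: taxable = 20,870.00 Cr − 4×250.00 Cr = 19,870.00 Cr
  1,327.56 Cr + 23.72% × (19,870.00 Cr − 10,600.00 Cr) = 1,327.56 Cr + 23.72% × 9,270.00 Cr = 3,526.40 Cr
Transit Levy: YTD 468,496.00 Cr ≥ cap 466,310.00 Cr → 0.00 Cr
Pension Levy: 6.1% × 20,870.00 Cr = 1,273.07 Cr
Total: 3,526.40 Cr + 0.00 Cr + 1,273.07 Cr = 4,799.47 Cr

4,799.47 Cr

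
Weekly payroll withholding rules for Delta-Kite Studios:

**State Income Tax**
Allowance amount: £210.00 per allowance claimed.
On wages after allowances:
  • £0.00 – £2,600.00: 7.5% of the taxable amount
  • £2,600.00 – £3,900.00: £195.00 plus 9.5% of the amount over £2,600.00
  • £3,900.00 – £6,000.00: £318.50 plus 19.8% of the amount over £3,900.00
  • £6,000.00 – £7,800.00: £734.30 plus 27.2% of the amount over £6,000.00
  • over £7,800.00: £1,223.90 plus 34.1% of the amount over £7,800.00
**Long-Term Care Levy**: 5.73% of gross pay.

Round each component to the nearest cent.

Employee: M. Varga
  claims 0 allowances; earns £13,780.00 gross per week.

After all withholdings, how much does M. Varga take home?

State Income Tax: taxable = £13,780.00
  £1,223.90 + 34.1% × (£13,780.00 − £7,800.00) = £1,223.90 + 34.1% × £5,980.00 = £3,263.08
Long-Term Care Levy: 5.73% × £13,780.00 = £789.59
Total withheld: £3,263.08 + £789.59 = £4,052.67
Net pay: £13,780.00 − £4,052.67 = £9,727.33

£9,727.33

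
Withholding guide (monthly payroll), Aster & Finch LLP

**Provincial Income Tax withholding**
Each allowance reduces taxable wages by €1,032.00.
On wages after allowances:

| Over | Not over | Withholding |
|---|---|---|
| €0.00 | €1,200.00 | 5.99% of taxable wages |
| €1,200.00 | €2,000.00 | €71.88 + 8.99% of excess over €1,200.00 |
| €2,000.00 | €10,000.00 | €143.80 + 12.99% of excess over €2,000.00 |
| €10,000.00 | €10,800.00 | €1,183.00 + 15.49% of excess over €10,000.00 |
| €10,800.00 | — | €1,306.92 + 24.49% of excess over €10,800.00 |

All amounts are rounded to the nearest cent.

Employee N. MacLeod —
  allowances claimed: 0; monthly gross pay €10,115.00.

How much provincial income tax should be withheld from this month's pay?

€1,200.81

Provincial Income Tax: taxable = €10,115.00
  €1,183.00 + 15.49% × (€10,115.00 − €10,000.00) = €1,183.00 + 15.49% × €115.00 = €1,200.81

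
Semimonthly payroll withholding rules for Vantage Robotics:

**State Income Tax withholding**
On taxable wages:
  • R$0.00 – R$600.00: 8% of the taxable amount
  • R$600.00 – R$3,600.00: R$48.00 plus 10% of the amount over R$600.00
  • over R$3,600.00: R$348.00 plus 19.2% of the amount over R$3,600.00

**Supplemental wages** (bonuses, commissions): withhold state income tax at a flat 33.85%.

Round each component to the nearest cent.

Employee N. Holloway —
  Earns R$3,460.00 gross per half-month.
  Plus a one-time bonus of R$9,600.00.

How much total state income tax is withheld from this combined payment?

R$3,583.60

State Income Tax: taxable = R$3,460.00
  R$48.00 + 10% × (R$3,460.00 − R$600.00) = R$48.00 + 10% × R$2,860.00 = R$334.00
Supplemental (33.85% flat on bonus): 33.85% × R$9,600.00 = R$3,249.60
Total state income tax: R$334.00 + R$3,249.60 = R$3,583.60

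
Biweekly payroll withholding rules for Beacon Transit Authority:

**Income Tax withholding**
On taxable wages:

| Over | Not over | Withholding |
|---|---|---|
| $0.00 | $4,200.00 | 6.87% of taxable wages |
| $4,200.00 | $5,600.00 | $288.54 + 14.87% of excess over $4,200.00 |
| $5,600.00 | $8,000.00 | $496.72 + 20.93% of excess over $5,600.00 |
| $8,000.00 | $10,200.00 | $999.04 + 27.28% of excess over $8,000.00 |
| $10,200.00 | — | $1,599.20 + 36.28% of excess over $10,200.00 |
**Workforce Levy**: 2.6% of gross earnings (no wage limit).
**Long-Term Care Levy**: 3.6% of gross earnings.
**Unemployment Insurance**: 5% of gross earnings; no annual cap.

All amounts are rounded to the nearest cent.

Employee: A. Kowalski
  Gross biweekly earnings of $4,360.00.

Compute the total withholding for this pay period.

$800.65

Income Tax: taxable = $4,360.00
  $288.54 + 14.87% × ($4,360.00 − $4,200.00) = $288.54 + 14.87% × $160.00 = $312.33
Workforce Levy: 2.6% × $4,360.00 = $113.36
Long-Term Care Levy: 3.6% × $4,360.00 = $156.96
Unemployment Insurance: 5% × $4,360.00 = $218.00
Total: $312.33 + $113.36 + $156.96 + $218.00 = $800.65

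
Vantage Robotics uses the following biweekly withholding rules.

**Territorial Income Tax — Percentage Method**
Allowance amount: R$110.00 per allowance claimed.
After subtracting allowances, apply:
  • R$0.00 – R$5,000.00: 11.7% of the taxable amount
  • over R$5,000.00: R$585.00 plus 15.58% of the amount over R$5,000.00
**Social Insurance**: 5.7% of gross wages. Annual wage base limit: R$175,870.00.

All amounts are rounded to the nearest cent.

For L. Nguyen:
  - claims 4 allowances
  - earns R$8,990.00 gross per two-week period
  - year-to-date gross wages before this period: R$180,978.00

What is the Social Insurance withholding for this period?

Social Insurance: YTD R$180,978.00 ≥ cap R$175,870.00 → R$0.00

R$0.00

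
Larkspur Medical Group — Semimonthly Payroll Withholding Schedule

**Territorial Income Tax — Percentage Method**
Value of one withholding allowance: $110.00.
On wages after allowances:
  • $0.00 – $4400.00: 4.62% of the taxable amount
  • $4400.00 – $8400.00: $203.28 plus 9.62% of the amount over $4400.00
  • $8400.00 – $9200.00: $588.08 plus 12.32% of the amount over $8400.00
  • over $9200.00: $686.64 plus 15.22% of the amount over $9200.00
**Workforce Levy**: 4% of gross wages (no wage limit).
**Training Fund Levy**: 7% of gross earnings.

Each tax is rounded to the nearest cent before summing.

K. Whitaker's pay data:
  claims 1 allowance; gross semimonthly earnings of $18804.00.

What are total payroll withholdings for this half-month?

Territorial Income Tax: taxable = $18804.00 − 1×$110.00 = $18694.00
  $686.64 + 15.22% × ($18694.00 − $9200.00) = $686.64 + 15.22% × $9494.00 = $2131.63
Workforce Levy: 4% × $18804.00 = $752.16
Training Fund Levy: 7% × $18804.00 = $1316.28
Total: $2131.63 + $752.16 + $1316.28 = $4200.07

$4200.07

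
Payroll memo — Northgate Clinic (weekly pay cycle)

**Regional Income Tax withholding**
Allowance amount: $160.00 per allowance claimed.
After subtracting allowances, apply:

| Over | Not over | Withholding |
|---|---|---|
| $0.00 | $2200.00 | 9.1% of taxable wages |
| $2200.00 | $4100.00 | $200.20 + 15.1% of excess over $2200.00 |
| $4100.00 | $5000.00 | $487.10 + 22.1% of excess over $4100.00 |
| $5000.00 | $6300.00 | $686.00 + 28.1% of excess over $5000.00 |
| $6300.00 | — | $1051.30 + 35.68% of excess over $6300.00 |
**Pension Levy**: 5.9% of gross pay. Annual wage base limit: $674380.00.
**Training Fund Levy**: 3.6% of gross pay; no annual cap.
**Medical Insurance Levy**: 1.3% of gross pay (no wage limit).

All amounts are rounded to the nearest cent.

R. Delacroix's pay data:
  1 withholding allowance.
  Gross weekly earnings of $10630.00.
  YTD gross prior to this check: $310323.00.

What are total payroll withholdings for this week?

Regional Income Tax: taxable = $10630.00 − 1×$160.00 = $10470.00
  $1051.30 + 35.68% × ($10470.00 − $6300.00) = $1051.30 + 35.68% × $4170.00 = $2539.16
Pension Levy: 5.9% × $10630.00 = $627.17
Training Fund Levy: 3.6% × $10630.00 = $382.68
Medical Insurance Levy: 1.3% × $10630.00 = $138.19
Total: $2539.16 + $627.17 + $382.68 + $138.19 = $3687.20

$3687.20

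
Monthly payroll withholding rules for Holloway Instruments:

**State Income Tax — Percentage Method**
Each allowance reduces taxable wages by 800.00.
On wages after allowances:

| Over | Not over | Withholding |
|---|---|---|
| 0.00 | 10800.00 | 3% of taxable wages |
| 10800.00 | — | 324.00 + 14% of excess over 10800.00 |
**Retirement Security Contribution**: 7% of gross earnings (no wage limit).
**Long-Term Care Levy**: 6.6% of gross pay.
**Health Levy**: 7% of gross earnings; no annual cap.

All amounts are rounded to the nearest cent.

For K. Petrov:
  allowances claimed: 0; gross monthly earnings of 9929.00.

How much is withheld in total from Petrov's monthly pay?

State Income Tax: taxable = 9929.00
  3% × 9929.00 = 297.87
Retirement Security Contribution: 7% × 9929.00 = 695.03
Long-Term Care Levy: 6.6% × 9929.00 = 655.31
Health Levy: 7% × 9929.00 = 695.03
Total: 297.87 + 695.03 + 655.31 + 695.03 = 2343.24

2343.24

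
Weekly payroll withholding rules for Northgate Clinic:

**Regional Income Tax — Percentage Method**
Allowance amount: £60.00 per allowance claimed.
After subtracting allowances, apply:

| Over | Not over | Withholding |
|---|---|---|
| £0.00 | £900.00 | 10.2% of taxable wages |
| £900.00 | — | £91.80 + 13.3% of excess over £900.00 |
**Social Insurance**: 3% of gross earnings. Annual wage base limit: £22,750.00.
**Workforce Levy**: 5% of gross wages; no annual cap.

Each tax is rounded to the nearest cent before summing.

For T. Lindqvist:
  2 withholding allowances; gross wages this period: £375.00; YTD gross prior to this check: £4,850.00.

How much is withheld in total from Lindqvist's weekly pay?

£56.01

Regional Income Tax: taxable = £375.00 − 2×£60.00 = £255.00
  10.2% × £255.00 = £26.01
Social Insurance: 3% × £375.00 = £11.25
Workforce Levy: 5% × £375.00 = £18.75
Total: £26.01 + £11.25 + £18.75 = £56.01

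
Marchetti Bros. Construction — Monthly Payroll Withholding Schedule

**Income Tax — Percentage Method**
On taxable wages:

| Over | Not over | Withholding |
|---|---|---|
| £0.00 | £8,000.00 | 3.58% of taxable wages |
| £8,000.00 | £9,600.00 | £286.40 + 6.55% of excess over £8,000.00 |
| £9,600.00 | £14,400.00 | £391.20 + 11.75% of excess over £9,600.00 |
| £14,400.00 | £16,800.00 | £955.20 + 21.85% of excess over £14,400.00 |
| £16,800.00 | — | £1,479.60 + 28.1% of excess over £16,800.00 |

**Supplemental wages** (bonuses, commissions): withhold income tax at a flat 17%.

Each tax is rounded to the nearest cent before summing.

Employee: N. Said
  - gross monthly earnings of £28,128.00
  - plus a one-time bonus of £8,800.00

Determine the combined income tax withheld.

Income Tax: taxable = £28,128.00
  £1,479.60 + 28.1% × (£28,128.00 − £16,800.00) = £1,479.60 + 28.1% × £11,328.00 = £4,662.77
Supplemental (17% flat on bonus): 17% × £8,800.00 = £1,496.00
Total income tax: £4,662.77 + £1,496.00 = £6,158.77

£6,158.77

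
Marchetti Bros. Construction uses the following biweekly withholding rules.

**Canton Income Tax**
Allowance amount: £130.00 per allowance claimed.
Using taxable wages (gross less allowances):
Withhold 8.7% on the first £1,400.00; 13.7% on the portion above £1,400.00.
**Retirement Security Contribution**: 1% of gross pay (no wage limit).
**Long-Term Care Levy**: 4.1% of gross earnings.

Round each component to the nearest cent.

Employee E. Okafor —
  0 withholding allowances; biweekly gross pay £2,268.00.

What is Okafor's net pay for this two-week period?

Canton Income Tax: taxable = £2,268.00
  £121.80 + 13.7% × (£2,268.00 − £1,400.00) = £121.80 + 13.7% × £868.00 = £240.72
Retirement Security Contribution: 1% × £2,268.00 = £22.68
Long-Term Care Levy: 4.1% × £2,268.00 = £92.99
Total withheld: £240.72 + £22.68 + £92.99 = £356.39
Net pay: £2,268.00 − £356.39 = £1,911.61

£1,911.61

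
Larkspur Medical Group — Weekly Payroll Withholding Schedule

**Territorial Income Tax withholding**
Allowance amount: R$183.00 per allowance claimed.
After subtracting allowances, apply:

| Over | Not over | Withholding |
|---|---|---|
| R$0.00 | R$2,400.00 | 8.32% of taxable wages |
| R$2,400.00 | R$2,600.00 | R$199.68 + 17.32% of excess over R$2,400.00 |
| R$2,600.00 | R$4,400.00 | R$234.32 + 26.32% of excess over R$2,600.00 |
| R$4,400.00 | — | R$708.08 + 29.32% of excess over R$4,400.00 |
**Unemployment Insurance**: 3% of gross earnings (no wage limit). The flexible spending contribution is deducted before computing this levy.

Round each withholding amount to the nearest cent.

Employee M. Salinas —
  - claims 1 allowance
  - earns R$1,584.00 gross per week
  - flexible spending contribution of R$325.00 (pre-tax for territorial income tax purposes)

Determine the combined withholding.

Territorial Income Tax: taxable = R$1,584.00 − R$325.00 − 1×R$183.00 = R$1,076.00
  8.32% × R$1,076.00 = R$89.52
Unemployment Insurance: 3% × R$1,259.00 = R$37.77
Total: R$89.52 + R$37.77 = R$127.29

R$127.29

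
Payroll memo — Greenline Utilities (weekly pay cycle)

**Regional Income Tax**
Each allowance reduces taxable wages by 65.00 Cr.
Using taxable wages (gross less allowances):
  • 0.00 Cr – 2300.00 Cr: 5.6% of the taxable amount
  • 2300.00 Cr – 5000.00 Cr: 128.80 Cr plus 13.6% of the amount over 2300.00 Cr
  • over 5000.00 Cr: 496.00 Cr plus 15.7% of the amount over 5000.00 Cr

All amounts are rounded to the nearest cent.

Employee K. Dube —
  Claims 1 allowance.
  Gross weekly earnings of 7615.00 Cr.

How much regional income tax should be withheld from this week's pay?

896.35 Cr

Regional Income Tax: taxable = 7615.00 Cr − 1×65.00 Cr = 7550.00 Cr
  496.00 Cr + 15.7% × (7550.00 Cr − 5000.00 Cr) = 496.00 Cr + 15.7% × 2550.00 Cr = 896.35 Cr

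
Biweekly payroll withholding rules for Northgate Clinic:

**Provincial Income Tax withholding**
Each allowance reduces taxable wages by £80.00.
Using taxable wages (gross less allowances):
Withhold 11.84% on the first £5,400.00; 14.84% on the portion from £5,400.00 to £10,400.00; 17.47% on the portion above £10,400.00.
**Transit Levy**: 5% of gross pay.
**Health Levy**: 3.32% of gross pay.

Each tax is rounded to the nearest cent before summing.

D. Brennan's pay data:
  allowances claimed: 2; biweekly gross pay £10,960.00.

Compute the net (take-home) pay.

£8,596.89

Provincial Income Tax: taxable = £10,960.00 − 2×£80.00 = £10,800.00
  £1,381.36 + 17.47% × (£10,800.00 − £10,400.00) = £1,381.36 + 17.47% × £400.00 = £1,451.24
Transit Levy: 5% × £10,960.00 = £548.00
Health Levy: 3.32% × £10,960.00 = £363.87
Total withheld: £1,451.24 + £548.00 + £363.87 = £2,363.11
Net pay: £10,960.00 − £2,363.11 = £8,596.89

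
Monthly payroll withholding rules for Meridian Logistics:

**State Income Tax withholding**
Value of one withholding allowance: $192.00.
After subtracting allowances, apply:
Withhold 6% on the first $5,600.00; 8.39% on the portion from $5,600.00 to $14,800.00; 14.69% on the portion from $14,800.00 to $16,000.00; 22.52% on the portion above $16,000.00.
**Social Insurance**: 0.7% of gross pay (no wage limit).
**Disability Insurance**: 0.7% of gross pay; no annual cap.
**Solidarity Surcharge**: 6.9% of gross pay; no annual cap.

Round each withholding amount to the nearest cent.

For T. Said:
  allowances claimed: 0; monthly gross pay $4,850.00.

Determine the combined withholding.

$693.55

State Income Tax: taxable = $4,850.00
  6% × $4,850.00 = $291.00
Social Insurance: 0.7% × $4,850.00 = $33.95
Disability Insurance: 0.7% × $4,850.00 = $33.95
Solidarity Surcharge: 6.9% × $4,850.00 = $334.65
Total: $291.00 + $33.95 + $33.95 + $334.65 = $693.55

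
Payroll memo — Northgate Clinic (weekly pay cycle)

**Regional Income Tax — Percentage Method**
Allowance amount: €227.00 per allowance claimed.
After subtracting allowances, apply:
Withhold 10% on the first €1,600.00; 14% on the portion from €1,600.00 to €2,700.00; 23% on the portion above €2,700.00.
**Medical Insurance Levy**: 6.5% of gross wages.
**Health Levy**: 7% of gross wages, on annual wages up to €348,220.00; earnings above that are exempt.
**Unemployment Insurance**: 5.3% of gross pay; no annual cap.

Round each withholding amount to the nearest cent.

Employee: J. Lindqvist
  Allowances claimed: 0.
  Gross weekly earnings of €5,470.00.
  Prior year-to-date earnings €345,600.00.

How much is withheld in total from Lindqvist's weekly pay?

€1,779.96

Regional Income Tax: taxable = €5,470.00
  €314.00 + 23% × (€5,470.00 − €2,700.00) = €314.00 + 23% × €2,770.00 = €951.10
Medical Insurance Levy: 6.5% × €5,470.00 = €355.55
Health Levy: cap €348,220.00 − YTD €345,600.00 = €2,620.00 subject; 7% × €2,620.00 = €183.40
Unemployment Insurance: 5.3% × €5,470.00 = €289.91
Total: €951.10 + €355.55 + €183.40 + €289.91 = €1,779.96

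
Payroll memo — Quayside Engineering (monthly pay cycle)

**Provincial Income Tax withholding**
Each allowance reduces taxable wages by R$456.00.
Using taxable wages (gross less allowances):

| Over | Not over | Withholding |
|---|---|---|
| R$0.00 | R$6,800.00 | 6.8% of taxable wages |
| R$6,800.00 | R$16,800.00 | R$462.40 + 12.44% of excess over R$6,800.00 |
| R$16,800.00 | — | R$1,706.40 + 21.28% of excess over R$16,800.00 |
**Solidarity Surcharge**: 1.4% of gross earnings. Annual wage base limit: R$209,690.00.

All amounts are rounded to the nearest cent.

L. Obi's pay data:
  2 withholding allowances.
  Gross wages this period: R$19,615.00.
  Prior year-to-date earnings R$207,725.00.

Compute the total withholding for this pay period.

R$2,138.87

Provincial Income Tax: taxable = R$19,615.00 − 2×R$456.00 = R$18,703.00
  R$1,706.40 + 21.28% × (R$18,703.00 − R$16,800.00) = R$1,706.40 + 21.28% × R$1,903.00 = R$2,111.36
Solidarity Surcharge: cap R$209,690.00 − YTD R$207,725.00 = R$1,965.00 subject; 1.4% × R$1,965.00 = R$27.51
Total: R$2,111.36 + R$27.51 = R$2,138.87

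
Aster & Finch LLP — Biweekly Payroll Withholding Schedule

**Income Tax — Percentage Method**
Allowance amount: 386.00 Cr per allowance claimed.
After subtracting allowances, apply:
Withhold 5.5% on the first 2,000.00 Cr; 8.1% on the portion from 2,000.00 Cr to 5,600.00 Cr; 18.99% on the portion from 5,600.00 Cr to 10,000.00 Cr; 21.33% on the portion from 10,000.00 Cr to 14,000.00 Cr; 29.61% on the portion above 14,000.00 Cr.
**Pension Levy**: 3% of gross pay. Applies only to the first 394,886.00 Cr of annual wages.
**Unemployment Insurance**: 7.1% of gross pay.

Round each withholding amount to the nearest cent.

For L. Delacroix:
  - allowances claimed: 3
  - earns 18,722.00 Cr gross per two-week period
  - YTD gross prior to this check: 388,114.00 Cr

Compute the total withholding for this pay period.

4,678.08 Cr

Income Tax: taxable = 18,722.00 Cr − 3×386.00 Cr = 17,564.00 Cr
  2,090.36 Cr + 29.61% × (17,564.00 Cr − 14,000.00 Cr) = 2,090.36 Cr + 29.61% × 3,564.00 Cr = 3,145.66 Cr
Pension Levy: cap 394,886.00 Cr − YTD 388,114.00 Cr = 6,772.00 Cr subject; 3% × 6,772.00 Cr = 203.16 Cr
Unemployment Insurance: 7.1% × 18,722.00 Cr = 1,329.26 Cr
Total: 3,145.66 Cr + 203.16 Cr + 1,329.26 Cr = 4,678.08 Cr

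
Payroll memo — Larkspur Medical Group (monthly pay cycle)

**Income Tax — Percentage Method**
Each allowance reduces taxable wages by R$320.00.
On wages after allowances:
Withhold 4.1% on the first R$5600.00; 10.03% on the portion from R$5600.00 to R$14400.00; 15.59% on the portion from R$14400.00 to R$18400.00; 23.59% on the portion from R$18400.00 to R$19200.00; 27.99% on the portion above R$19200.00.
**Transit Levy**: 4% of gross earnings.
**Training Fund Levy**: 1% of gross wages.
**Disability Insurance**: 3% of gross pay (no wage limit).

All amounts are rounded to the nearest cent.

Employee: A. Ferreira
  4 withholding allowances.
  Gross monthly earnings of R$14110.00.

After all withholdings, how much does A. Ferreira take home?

R$12026.43

Income Tax: taxable = R$14110.00 − 4×R$320.00 = R$12830.00
  R$229.60 + 10.03% × (R$12830.00 − R$5600.00) = R$229.60 + 10.03% × R$7230.00 = R$954.77
Transit Levy: 4% × R$14110.00 = R$564.40
Training Fund Levy: 1% × R$14110.00 = R$141.10
Disability Insurance: 3% × R$14110.00 = R$423.30
Total withheld: R$954.77 + R$564.40 + R$141.10 + R$423.30 = R$2083.57
Net pay: R$14110.00 − R$2083.57 = R$12026.43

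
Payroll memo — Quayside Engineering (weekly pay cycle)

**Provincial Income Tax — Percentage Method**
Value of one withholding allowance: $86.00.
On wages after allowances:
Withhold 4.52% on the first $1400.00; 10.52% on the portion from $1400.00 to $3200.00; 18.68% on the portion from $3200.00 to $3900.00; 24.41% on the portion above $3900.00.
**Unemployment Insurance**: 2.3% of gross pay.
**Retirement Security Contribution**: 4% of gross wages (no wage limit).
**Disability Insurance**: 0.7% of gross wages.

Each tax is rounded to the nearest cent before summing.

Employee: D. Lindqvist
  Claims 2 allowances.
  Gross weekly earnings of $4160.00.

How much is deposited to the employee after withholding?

Provincial Income Tax: taxable = $4160.00 − 2×$86.00 = $3988.00
  $383.40 + 24.41% × ($3988.00 − $3900.00) = $383.40 + 24.41% × $88.00 = $404.88
Unemployment Insurance: 2.3% × $4160.00 = $95.68
Retirement Security Contribution: 4% × $4160.00 = $166.40
Disability Insurance: 0.7% × $4160.00 = $29.12
Total withheld: $404.88 + $95.68 + $166.40 + $29.12 = $696.08
Net pay: $4160.00 − $696.08 = $3463.92

$3463.92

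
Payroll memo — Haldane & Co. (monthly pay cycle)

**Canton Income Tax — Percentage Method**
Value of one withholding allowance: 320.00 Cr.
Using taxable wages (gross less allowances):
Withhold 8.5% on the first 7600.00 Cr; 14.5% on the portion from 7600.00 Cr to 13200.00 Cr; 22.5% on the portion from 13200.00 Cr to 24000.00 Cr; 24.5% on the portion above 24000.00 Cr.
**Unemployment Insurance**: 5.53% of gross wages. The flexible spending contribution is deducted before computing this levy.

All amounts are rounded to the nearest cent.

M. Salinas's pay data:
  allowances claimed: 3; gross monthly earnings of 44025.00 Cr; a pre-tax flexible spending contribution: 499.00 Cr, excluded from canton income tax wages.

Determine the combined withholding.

Canton Income Tax: taxable = 44025.00 Cr − 499.00 Cr − 3×320.00 Cr = 42566.00 Cr
  3888.00 Cr + 24.5% × (42566.00 Cr − 24000.00 Cr) = 3888.00 Cr + 24.5% × 18566.00 Cr = 8436.67 Cr
Unemployment Insurance: 5.53% × 43526.00 Cr = 2406.99 Cr
Total: 8436.67 Cr + 2406.99 Cr = 10843.66 Cr

10843.66 Cr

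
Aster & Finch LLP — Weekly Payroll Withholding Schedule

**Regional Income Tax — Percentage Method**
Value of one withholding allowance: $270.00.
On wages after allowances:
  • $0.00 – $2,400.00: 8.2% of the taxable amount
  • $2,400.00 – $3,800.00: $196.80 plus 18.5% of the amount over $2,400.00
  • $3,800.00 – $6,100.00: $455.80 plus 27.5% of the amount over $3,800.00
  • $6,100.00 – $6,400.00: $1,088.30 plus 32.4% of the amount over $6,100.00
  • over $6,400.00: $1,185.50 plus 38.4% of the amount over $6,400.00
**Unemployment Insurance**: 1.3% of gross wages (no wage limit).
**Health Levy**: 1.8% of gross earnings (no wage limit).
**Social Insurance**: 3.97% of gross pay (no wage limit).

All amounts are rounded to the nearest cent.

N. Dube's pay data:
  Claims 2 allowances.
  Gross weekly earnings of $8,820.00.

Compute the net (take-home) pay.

Regional Income Tax: taxable = $8,820.00 − 2×$270.00 = $8,280.00
  $1,185.50 + 38.4% × ($8,280.00 − $6,400.00) = $1,185.50 + 38.4% × $1,880.00 = $1,907.42
Unemployment Insurance: 1.3% × $8,820.00 = $114.66
Health Levy: 1.8% × $8,820.00 = $158.76
Social Insurance: 3.97% × $8,820.00 = $350.15
Total withheld: $1,907.42 + $114.66 + $158.76 + $350.15 = $2,530.99
Net pay: $8,820.00 − $2,530.99 = $6,289.01

$6,289.01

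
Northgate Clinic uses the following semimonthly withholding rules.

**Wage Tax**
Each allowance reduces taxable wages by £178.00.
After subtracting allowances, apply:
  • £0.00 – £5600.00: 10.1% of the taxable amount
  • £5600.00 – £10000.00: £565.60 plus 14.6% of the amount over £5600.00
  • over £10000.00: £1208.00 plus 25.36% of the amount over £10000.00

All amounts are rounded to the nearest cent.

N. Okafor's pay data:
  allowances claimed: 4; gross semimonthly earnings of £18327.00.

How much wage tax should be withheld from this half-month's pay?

Wage Tax: taxable = £18327.00 − 4×£178.00 = £17615.00
  £1208.00 + 25.36% × (£17615.00 − £10000.00) = £1208.00 + 25.36% × £7615.00 = £3139.16

£3139.16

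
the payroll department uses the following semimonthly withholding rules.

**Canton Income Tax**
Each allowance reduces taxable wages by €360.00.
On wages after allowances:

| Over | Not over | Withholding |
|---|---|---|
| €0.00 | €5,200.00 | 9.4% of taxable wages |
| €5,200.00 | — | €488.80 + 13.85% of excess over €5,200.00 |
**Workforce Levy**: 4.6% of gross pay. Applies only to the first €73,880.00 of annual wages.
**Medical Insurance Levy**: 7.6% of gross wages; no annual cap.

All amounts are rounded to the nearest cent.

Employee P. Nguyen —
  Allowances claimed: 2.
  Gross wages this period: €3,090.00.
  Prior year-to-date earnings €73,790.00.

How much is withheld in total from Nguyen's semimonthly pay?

€461.76

Canton Income Tax: taxable = €3,090.00 − 2×€360.00 = €2,370.00
  9.4% × €2,370.00 = €222.78
Workforce Levy: cap €73,880.00 − YTD €73,790.00 = €90.00 subject; 4.6% × €90.00 = €4.14
Medical Insurance Levy: 7.6% × €3,090.00 = €234.84
Total: €222.78 + €4.14 + €234.84 = €461.76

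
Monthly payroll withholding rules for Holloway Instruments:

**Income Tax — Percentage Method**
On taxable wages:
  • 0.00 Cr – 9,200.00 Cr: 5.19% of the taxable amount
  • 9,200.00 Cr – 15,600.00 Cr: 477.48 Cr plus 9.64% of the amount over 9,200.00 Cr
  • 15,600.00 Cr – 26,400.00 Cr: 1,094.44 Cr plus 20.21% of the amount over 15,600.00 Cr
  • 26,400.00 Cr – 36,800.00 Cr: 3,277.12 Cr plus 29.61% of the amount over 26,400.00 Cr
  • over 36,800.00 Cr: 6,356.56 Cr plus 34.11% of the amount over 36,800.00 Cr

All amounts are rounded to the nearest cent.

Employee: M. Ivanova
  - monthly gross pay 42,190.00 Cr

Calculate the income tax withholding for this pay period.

8,195.09 Cr

Income Tax: taxable = 42,190.00 Cr
  6,356.56 Cr + 34.11% × (42,190.00 Cr − 36,800.00 Cr) = 6,356.56 Cr + 34.11% × 5,390.00 Cr = 8,195.09 Cr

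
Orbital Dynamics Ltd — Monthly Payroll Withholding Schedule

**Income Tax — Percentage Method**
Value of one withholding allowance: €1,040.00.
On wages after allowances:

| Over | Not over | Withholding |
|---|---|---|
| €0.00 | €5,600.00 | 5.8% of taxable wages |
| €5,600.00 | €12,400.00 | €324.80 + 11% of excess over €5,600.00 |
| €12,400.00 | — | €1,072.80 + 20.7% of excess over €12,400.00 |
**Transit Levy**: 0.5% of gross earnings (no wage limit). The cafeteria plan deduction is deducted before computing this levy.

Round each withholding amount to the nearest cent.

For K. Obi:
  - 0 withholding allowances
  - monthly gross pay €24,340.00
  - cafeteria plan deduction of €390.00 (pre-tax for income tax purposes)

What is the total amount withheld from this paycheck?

€3,583.40

Income Tax: taxable = €24,340.00 − €390.00 = €23,950.00
  €1,072.80 + 20.7% × (€23,950.00 − €12,400.00) = €1,072.80 + 20.7% × €11,550.00 = €3,463.65
Transit Levy: 0.5% × €23,950.00 = €119.75
Total: €3,463.65 + €119.75 = €3,583.40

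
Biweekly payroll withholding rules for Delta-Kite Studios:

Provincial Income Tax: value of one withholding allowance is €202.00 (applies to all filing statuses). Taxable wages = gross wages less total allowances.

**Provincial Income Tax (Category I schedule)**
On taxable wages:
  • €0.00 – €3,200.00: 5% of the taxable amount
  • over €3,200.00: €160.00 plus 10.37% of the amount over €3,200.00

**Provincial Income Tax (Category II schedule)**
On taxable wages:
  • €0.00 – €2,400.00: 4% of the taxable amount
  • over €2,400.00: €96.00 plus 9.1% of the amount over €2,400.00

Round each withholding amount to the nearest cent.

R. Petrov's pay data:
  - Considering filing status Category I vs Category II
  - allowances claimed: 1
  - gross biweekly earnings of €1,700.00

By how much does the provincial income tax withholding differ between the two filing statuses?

€14.98

Provincial Income Tax (Category I): taxable = €1,700.00 − 1×€202.00 = €1,498.00
  5% × €1,498.00 = €74.90
Provincial Income Tax (Category II): taxable = €1,700.00 − 1×€202.00 = €1,498.00
  4% × €1,498.00 = €59.92
Difference: |€74.90 − €59.92| = €14.98 (higher under Category I)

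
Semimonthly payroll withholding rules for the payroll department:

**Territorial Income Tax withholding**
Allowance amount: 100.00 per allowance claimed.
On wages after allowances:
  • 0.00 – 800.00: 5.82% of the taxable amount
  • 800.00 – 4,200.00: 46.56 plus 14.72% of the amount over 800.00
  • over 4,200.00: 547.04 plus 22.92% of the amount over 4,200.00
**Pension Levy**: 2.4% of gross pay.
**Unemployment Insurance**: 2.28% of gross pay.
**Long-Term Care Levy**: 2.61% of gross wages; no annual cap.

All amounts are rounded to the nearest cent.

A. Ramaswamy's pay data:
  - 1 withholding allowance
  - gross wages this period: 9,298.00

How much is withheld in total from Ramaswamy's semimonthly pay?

2,370.40

Territorial Income Tax: taxable = 9,298.00 − 1×100.00 = 9,198.00
  547.04 + 22.92% × (9,198.00 − 4,200.00) = 547.04 + 22.92% × 4,998.00 = 1,692.58
Pension Levy: 2.4% × 9,298.00 = 223.15
Unemployment Insurance: 2.28% × 9,298.00 = 211.99
Long-Term Care Levy: 2.61% × 9,298.00 = 242.68
Total: 1,692.58 + 223.15 + 211.99 + 242.68 = 2,370.40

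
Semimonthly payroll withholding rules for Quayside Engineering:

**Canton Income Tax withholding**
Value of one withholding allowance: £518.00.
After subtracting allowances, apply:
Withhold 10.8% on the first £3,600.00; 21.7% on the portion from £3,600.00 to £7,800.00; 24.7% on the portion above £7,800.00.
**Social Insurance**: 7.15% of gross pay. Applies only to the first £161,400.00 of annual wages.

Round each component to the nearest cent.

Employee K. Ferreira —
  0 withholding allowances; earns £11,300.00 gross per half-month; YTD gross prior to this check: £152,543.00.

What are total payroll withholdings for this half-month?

Canton Income Tax: taxable = £11,300.00
  £1,300.20 + 24.7% × (£11,300.00 − £7,800.00) = £1,300.20 + 24.7% × £3,500.00 = £2,164.70
Social Insurance: cap £161,400.00 − YTD £152,543.00 = £8,857.00 subject; 7.15% × £8,857.00 = £633.28
Total: £2,164.70 + £633.28 = £2,797.98

£2,797.98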